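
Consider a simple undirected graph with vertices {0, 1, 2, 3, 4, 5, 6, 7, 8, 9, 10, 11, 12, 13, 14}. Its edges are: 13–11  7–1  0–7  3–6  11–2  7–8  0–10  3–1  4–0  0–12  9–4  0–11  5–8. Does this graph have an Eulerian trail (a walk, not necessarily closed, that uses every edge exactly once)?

No

Degrees: 0:5, 1:2, 2:1, 3:2, 4:2, 5:1, 6:1, 7:3, 8:2, 9:1, 10:1, 11:3, 12:1, 13:1, 14:0
Odd-degree vertices: 0, 2, 5, 6, 7, 9, 10, 11, 12, 13 (10 total).
With 10 odd-degree vertices (more than two), no single trail can use every edge.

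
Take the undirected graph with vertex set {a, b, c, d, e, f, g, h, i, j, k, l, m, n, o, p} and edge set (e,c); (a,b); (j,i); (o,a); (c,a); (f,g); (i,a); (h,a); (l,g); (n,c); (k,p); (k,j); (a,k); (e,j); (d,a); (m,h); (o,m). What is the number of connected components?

2

Component: {f, g, l}
Component: {a, b, c, d, e, h, i, j, k, m, n, o, p}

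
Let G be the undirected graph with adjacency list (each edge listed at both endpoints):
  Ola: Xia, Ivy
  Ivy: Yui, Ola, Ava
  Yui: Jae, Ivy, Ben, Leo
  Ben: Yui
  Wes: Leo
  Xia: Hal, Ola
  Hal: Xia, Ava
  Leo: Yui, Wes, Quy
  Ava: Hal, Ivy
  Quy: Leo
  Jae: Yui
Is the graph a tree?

No

|V| = 11, |E| = 11.
Connected but with 11 > 10 edges, so it has a cycle and is not a tree.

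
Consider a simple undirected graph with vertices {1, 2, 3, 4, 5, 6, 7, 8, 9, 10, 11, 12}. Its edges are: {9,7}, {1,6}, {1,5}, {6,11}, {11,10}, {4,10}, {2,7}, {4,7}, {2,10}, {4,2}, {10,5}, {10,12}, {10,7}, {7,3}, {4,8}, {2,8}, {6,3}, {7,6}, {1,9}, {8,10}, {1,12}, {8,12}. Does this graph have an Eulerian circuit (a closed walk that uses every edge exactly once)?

No

Degrees: 1:4, 2:4, 3:2, 4:4, 5:2, 6:4, 7:6, 8:4, 9:2, 10:7, 11:2, 12:3
10, 12 have odd degree; an Eulerian circuit needs every degree to be even, so none exists.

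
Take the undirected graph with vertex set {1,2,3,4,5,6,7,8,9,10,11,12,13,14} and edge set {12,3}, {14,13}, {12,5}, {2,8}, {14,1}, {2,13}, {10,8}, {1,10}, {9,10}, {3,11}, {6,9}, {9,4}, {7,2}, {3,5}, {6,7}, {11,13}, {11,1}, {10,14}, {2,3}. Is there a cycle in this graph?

|V| = 14, |E| = 19, number of components = 1.
One cycle is 1-10-8-2-13-14-1.

Yes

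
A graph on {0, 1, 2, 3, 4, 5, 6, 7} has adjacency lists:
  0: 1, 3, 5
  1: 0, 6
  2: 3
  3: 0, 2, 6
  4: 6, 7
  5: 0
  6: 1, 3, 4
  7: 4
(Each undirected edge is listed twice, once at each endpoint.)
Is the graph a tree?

|V| = 8, |E| = 8.
Connected but with 8 > 7 edges, so it has a cycle and is not a tree.

No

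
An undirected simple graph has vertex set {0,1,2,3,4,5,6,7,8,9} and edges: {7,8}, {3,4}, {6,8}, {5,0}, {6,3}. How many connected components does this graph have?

Component: {1}
Component: {2}
Component: {9}
Component: {0, 5}
Component: {3, 4, 6, 7, 8}

5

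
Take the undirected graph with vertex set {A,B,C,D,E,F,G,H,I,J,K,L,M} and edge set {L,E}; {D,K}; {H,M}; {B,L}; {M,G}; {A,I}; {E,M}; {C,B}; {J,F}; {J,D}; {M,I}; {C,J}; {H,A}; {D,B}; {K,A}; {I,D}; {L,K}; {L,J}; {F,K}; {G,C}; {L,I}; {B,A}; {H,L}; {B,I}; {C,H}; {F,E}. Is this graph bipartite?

The cycle I-B-L-I has length 3, which is odd, so the graph is not bipartite.

No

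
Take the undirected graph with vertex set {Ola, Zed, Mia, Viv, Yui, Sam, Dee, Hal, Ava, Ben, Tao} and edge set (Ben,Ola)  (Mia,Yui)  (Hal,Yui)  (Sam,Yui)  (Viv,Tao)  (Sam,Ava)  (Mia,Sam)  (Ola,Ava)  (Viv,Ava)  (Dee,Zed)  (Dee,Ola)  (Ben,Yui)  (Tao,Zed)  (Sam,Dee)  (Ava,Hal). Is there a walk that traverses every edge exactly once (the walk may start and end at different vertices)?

Degrees: Ola:3, Zed:2, Mia:2, Viv:2, Yui:4, Sam:4, Dee:3, Hal:2, Ava:4, Ben:2, Tao:2
Odd-degree vertices: Ola, Dee (2 total).
With 2 odd-degree vertices and all edges in one connected piece, an Eulerian trail exists (from Ola to Dee).

Yes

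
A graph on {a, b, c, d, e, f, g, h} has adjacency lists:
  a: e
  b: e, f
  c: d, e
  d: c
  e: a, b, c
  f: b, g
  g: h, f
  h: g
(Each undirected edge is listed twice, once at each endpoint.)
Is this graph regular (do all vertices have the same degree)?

No

Degrees: a:1, b:2, c:2, d:1, e:3, f:2, g:2, h:1
Degrees are not all equal (e.g. deg(a)=1 but deg(e)=3); not regular.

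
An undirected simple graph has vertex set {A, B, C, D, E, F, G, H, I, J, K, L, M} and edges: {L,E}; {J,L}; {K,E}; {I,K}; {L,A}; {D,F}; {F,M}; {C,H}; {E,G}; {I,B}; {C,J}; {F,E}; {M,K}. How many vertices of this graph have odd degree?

Degrees: A:1, B:1, C:2, D:1, E:4, F:3, G:1, H:1, I:2, J:2, K:3, L:3, M:2
Odd-degree vertices: A, B, D, F, G, H, K, L.

8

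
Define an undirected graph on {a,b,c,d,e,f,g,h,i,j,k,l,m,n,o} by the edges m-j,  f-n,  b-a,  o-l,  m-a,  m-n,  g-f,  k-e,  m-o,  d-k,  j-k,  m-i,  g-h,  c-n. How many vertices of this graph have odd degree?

Degrees: a:2, b:1, c:1, d:1, e:1, f:2, g:2, h:1, i:1, j:2, k:3, l:1, m:5, n:3, o:2
Odd-degree vertices: b, c, d, e, h, i, k, l, m, n.

10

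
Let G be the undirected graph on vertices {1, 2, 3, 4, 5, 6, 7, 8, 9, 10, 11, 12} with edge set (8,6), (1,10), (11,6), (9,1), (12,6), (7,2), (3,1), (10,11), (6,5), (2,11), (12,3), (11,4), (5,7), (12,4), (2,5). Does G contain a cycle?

|V| = 12, |E| = 15, number of components = 1.
Since 15 > 12 - 1, a cycle must exist; for instance 1-10-11-4-12-3-1.

Yes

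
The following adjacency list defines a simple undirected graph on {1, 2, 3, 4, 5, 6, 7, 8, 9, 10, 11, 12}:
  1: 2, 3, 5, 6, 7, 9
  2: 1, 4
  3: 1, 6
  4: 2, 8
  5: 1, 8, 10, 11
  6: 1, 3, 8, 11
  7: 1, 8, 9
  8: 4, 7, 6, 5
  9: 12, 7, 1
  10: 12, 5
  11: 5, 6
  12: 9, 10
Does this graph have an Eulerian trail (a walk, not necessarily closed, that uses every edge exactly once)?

Degrees: 1:6, 2:2, 3:2, 4:2, 5:4, 6:4, 7:3, 8:4, 9:3, 10:2, 11:2, 12:2
Odd-degree vertices: 7, 9 (2 total).
With 2 odd-degree vertices and all edges in one connected piece, an Eulerian trail exists (from 7 to 9).

Yes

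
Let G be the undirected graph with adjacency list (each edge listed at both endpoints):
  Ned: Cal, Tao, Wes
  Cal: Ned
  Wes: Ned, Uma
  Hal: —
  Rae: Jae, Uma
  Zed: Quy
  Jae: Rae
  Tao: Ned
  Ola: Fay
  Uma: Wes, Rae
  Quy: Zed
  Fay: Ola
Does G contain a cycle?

No

The graph has 12 vertices, 8 edges, and 4 connected components.
Since 8 = 12 - 4, the graph is a forest and contains no cycle.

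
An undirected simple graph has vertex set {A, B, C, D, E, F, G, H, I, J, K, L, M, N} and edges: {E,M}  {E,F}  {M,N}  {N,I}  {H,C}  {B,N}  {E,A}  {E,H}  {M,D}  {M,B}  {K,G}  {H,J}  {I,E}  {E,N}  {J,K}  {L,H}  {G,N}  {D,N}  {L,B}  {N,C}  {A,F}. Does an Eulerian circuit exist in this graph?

Degrees: A:2, B:3, C:2, D:2, E:6, F:2, G:2, H:4, I:2, J:2, K:2, L:2, M:4, N:7
B, N have odd degree; an Eulerian circuit needs every degree to be even, so none exists.

No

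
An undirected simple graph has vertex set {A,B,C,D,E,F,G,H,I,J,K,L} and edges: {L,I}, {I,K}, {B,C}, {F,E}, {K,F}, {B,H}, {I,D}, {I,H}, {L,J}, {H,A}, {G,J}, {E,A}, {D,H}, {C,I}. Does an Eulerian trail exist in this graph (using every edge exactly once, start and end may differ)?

Yes

Degrees: A:2, B:2, C:2, D:2, E:2, F:2, G:1, H:4, I:5, J:2, K:2, L:2
Odd-degree vertices: G, I (2 total).
With 2 odd-degree vertices and all edges in one connected piece, an Eulerian trail exists (from G to I).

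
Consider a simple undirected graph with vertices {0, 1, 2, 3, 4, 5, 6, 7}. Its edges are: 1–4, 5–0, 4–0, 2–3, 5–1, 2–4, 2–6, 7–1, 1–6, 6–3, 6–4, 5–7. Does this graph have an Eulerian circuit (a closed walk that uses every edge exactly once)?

Degrees: 0:2, 1:4, 2:3, 3:2, 4:4, 5:3, 6:4, 7:2
Vertices with odd degree: 2, 5. An Eulerian circuit requires all degrees even.

No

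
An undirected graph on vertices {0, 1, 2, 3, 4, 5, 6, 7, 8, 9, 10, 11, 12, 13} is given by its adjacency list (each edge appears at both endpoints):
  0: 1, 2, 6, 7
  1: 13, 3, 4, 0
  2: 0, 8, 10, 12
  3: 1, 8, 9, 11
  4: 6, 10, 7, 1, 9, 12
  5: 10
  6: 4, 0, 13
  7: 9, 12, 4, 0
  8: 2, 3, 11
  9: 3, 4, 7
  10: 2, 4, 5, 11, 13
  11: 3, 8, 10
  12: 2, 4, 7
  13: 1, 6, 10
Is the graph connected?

Yes

Starting from 0 and exploring outward reaches every vertex (0, 1, 6, 2, 7, 4, 3, 13, 10, 12, 8, 9, 11, 5); the graph is connected.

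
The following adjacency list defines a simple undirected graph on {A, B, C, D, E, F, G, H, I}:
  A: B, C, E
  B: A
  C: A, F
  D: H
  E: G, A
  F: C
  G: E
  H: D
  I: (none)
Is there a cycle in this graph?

No

|V| = 9, |E| = 6, number of components = 3.
A forest on 9 vertices with 3 components has exactly 6 edges, which matches — so no cycle.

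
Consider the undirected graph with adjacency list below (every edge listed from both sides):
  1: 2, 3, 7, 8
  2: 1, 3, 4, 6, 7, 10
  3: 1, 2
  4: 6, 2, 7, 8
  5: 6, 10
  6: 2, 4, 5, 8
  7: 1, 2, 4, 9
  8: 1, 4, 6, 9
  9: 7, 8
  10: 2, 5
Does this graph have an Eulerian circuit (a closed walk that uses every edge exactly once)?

Degrees: 1:4, 2:6, 3:2, 4:4, 5:2, 6:4, 7:4, 8:4, 9:2, 10:2
Every vertex has even degree and the edges form a single connected piece, so an Eulerian circuit exists.

Yes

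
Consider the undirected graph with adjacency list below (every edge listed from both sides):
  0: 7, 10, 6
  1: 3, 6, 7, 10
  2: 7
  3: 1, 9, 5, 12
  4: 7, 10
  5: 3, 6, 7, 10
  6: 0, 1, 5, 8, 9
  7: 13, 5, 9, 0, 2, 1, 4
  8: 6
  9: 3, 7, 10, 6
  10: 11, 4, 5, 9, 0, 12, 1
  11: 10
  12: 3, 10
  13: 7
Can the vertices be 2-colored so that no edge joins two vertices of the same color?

Yes

Color {3, 6, 7, 10} black and {0, 1, 2, 4, 5, 8, 9, 11, 12, 13} white. No edge joins two same-colored vertices, so the graph is bipartite.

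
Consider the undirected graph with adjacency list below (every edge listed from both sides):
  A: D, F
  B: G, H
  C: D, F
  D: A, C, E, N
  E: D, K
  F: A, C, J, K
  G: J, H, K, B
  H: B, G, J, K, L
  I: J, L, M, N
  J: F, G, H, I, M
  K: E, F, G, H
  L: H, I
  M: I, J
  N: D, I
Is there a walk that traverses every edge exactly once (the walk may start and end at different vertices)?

Yes

Degrees: A:2, B:2, C:2, D:4, E:2, F:4, G:4, H:5, I:4, J:5, K:4, L:2, M:2, N:2
Odd-degree vertices: H, J (2 total).
With 2 odd-degree vertices and all edges in one connected piece, an Eulerian trail exists (from H to J).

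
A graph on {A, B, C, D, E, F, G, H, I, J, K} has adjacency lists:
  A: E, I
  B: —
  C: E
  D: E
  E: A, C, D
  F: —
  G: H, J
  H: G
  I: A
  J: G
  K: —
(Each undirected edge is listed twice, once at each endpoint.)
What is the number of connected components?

Component: {B}
Component: {F}
Component: {K}
Component: {G, H, J}
Component: {A, C, D, E, I}

5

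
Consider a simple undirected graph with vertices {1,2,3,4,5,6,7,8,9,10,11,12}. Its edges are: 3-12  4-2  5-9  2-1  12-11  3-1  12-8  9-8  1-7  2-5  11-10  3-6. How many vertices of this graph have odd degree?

Degrees: 1:3, 2:3, 3:3, 4:1, 5:2, 6:1, 7:1, 8:2, 9:2, 10:1, 11:2, 12:3
Odd-degree vertices: 1, 2, 3, 4, 6, 7, 10, 12.

8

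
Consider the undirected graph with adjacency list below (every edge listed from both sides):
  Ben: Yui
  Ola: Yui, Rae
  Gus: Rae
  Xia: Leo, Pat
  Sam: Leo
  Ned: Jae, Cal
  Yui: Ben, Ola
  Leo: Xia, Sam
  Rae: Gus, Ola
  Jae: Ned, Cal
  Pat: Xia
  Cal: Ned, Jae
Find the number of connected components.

Component: {Ned, Jae, Cal}
Component: {Xia, Sam, Leo, Pat}
Component: {Ben, Ola, Gus, Yui, Rae}

3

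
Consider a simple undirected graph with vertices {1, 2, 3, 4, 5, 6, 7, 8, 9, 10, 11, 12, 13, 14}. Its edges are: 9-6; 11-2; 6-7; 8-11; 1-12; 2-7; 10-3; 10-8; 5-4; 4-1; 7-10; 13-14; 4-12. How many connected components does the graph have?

3

Component: {13, 14}
Component: {1, 4, 5, 12}
Component: {2, 3, 6, 7, 8, 9, 10, 11}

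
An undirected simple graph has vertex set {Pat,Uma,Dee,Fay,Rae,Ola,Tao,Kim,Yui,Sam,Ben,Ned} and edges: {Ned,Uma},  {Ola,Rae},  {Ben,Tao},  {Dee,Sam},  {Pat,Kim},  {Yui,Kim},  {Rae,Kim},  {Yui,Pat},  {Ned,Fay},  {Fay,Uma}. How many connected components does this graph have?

Component: {Dee, Sam}
Component: {Tao, Ben}
Component: {Uma, Fay, Ned}
Component: {Pat, Rae, Ola, Kim, Yui}

4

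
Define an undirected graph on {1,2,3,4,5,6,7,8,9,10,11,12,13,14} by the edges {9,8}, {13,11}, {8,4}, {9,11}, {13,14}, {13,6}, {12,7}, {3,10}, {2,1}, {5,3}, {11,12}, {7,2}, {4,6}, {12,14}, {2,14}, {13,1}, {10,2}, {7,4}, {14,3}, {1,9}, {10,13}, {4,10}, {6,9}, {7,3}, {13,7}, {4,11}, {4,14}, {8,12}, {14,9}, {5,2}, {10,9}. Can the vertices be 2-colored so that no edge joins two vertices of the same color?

Yes

Partition the vertices as {2, 3, 4, 9, 12, 13} vs {1, 5, 6, 7, 8, 10, 11, 14}. Each listed edge has one endpoint in each part, so the graph is bipartite.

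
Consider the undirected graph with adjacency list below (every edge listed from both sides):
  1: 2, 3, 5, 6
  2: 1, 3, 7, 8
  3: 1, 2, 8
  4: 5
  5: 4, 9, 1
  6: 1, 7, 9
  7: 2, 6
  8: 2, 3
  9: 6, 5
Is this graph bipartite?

No

2-3-1-2 is an odd cycle (length 3), and a bipartite graph can contain only even cycles.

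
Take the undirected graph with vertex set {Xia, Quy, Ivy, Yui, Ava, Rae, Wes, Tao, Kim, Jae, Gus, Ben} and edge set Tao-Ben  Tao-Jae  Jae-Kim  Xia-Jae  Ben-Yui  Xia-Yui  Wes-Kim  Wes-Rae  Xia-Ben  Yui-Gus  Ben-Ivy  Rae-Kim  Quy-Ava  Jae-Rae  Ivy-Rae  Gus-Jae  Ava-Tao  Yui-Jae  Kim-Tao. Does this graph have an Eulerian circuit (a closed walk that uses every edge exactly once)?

Degrees: Xia:3, Quy:1, Ivy:2, Yui:4, Ava:2, Rae:4, Wes:2, Tao:4, Kim:4, Jae:6, Gus:2, Ben:4
Vertices with odd degree: Xia, Quy. An Eulerian circuit requires all degrees even.

No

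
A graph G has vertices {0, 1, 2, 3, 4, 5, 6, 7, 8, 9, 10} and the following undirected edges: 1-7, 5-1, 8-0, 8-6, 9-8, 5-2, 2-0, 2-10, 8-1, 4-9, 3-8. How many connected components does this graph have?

1

Component: {0, 1, 2, 3, 4, 5, 6, 7, 8, 9, 10}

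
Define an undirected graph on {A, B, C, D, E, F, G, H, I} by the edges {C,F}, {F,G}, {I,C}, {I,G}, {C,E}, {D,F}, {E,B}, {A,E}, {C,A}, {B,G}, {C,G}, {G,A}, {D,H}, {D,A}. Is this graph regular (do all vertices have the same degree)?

Degrees: A:4, B:2, C:5, D:3, E:3, F:3, G:5, H:1, I:2
Degrees are not all equal (e.g. deg(H)=1 but deg(C)=5); not regular.

No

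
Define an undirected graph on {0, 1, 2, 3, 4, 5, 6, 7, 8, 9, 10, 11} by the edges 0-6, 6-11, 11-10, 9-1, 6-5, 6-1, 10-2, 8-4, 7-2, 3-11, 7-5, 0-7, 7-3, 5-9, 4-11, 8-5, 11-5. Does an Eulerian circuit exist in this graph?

No

Degrees: 0:2, 1:2, 2:2, 3:2, 4:2, 5:5, 6:4, 7:4, 8:2, 9:2, 10:2, 11:5
5, 11 have odd degree; an Eulerian circuit needs every degree to be even, so none exists.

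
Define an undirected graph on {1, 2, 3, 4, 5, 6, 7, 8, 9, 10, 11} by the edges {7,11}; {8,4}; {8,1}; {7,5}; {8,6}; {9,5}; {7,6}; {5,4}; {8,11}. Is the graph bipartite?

The cycle 7-5-4-8-11-7 has length 5, which is odd, so the graph is not bipartite.

No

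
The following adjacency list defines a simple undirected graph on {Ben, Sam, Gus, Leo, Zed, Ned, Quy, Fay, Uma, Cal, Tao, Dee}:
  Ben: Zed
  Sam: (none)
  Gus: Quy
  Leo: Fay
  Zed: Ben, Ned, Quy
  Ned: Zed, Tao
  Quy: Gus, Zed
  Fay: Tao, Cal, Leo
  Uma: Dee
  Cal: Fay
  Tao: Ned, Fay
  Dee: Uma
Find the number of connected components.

3

Component: {Sam}
Component: {Uma, Dee}
Component: {Ben, Gus, Leo, Zed, Ned, Quy, Fay, Cal, Tao}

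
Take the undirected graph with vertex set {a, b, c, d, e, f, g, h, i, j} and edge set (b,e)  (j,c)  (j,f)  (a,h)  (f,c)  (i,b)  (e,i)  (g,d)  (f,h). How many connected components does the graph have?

Component: {d, g}
Component: {b, e, i}
Component: {a, c, f, h, j}

3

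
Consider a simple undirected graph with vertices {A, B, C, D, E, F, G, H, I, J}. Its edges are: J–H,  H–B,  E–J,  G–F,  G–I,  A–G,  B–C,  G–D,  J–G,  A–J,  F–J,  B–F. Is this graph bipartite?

No

A-G-J-A is an odd cycle (length 3), and a bipartite graph can contain only even cycles.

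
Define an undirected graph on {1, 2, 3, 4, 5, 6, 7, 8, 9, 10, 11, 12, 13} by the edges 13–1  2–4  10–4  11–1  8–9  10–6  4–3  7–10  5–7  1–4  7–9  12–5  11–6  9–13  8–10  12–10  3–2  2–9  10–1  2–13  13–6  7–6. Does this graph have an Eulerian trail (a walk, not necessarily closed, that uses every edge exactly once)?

Yes

Degrees: 1:4, 2:4, 3:2, 4:4, 5:2, 6:4, 7:4, 8:2, 9:4, 10:6, 11:2, 12:2, 13:4
Odd-degree vertices: none (0 total).
The non-isolated vertices are connected and exactly 0 have odd degree, so an Eulerian trail exists.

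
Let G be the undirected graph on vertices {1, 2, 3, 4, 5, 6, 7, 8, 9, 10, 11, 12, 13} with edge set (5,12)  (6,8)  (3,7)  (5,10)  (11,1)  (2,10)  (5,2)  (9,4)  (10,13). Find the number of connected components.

Component: {1, 11}
Component: {3, 7}
Component: {4, 9}
Component: {6, 8}
Component: {2, 5, 10, 12, 13}

5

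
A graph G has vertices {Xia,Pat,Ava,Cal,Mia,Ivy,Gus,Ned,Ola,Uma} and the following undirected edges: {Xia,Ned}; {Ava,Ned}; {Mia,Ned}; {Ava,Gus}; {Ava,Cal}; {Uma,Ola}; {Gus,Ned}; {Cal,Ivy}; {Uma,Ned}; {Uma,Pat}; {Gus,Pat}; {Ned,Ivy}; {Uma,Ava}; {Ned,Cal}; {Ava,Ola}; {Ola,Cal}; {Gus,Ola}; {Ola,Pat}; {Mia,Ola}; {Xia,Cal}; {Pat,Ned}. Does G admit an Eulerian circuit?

No

Degrees: Xia:2, Pat:4, Ava:5, Cal:5, Mia:2, Ivy:2, Gus:4, Ned:8, Ola:6, Uma:4
Ava, Cal have odd degree; an Eulerian circuit needs every degree to be even, so none exists.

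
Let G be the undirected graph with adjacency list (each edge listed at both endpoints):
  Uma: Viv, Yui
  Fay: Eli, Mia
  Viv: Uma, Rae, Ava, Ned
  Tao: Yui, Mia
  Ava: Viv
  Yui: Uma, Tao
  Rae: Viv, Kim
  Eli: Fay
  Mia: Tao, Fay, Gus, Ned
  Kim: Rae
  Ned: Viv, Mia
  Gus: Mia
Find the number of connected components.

Component: {Uma, Fay, Viv, Tao, Ava, Yui, Rae, Eli, Mia, Kim, Ned, Gus}

1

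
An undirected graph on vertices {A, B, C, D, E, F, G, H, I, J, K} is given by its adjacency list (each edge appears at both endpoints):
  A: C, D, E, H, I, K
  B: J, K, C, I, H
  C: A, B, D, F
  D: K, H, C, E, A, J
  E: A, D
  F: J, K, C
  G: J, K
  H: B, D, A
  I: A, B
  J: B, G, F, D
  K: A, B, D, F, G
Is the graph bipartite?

No

The cycle A-D-K-A has length 3, which is odd, so the graph is not bipartite.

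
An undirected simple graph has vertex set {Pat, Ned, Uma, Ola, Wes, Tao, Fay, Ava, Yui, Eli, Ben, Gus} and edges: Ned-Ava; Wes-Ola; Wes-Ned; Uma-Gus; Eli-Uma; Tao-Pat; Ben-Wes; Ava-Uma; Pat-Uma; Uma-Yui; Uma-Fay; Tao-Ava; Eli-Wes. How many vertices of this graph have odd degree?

Degrees: Pat:2, Ned:2, Uma:6, Ola:1, Wes:4, Tao:2, Fay:1, Ava:3, Yui:1, Eli:2, Ben:1, Gus:1
Odd-degree vertices: Ola, Fay, Ava, Yui, Ben, Gus.

6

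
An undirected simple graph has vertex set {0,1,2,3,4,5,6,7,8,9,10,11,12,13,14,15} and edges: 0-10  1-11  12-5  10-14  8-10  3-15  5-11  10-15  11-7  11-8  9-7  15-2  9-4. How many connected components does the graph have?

Component: {6}
Component: {13}
Component: {0, 1, 2, 3, 4, 5, 7, 8, 9, 10, 11, 12, 14, 15}

3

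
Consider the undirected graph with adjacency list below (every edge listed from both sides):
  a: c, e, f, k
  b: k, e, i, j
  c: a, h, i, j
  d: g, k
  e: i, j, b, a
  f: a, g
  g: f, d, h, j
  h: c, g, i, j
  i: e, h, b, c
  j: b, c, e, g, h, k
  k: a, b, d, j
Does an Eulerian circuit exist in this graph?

Degrees: a:4, b:4, c:4, d:2, e:4, f:2, g:4, h:4, i:4, j:6, k:4
Every vertex has even degree and the edges form a single connected piece, so an Eulerian circuit exists.

Yes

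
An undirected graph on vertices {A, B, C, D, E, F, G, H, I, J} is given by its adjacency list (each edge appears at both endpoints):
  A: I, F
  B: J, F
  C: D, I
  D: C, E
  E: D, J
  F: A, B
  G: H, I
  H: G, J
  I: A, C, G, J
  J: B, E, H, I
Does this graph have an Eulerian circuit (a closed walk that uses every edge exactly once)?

Yes

Degrees: A:2, B:2, C:2, D:2, E:2, F:2, G:2, H:2, I:4, J:4
All degrees are even and the non-isolated vertices are connected — an Eulerian circuit exists.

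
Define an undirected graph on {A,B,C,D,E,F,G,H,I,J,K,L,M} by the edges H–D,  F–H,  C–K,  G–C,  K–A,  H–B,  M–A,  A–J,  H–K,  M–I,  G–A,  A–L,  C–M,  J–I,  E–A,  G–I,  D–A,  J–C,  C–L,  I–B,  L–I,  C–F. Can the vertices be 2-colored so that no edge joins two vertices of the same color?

Color {B, D, E, F, G, J, K, L, M} black and {A, C, H, I} white. No edge joins two same-colored vertices, so the graph is bipartite.

Yes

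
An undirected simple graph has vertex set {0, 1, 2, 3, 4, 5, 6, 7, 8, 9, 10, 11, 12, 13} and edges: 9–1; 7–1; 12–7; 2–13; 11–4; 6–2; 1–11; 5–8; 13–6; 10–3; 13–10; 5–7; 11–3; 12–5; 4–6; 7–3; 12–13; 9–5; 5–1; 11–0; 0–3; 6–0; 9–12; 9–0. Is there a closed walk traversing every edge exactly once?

Degrees: 0:4, 1:4, 2:2, 3:4, 4:2, 5:5, 6:4, 7:4, 8:1, 9:4, 10:2, 11:4, 12:4, 13:4
Vertices with odd degree: 5, 8. An Eulerian circuit requires all degrees even.

No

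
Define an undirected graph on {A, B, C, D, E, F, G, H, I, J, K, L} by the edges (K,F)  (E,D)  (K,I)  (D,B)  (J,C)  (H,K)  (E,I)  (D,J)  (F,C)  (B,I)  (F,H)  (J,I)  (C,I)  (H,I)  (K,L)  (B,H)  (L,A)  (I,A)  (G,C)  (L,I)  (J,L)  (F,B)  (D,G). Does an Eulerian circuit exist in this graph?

Degrees: A:2, B:4, C:4, D:4, E:2, F:4, G:2, H:4, I:8, J:4, K:4, L:4
All degrees are even and the non-isolated vertices are connected — an Eulerian circuit exists.

Yes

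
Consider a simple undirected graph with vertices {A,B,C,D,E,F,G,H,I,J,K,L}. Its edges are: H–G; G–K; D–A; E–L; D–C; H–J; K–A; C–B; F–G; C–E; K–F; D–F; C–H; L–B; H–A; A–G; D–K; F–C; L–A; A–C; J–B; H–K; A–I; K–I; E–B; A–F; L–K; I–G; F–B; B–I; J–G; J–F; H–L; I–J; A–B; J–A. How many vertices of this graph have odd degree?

6

Degrees: A:10, B:7, C:6, D:4, E:3, F:7, G:6, H:6, I:5, J:6, K:7, L:5
Odd-degree vertices: B, E, F, I, K, L.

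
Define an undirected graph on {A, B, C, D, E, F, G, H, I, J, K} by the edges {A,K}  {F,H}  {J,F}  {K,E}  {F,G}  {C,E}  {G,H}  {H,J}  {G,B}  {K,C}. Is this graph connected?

Component: {D}
Component: {I}
Component: {A, C, E, K}
Component: {B, F, G, H, J}
No edge joins these 4 groups, so the graph is disconnected.

No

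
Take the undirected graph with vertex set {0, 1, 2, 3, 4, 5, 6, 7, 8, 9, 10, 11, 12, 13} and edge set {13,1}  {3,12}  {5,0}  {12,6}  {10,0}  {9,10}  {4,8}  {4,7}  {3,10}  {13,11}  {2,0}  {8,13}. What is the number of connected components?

2

Component: {1, 4, 7, 8, 11, 13}
Component: {0, 2, 3, 5, 6, 9, 10, 12}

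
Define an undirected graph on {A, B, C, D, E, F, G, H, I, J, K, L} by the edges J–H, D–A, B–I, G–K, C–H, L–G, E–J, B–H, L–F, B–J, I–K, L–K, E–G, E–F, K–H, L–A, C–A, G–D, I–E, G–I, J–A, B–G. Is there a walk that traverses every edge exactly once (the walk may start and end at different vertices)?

Degrees: A:4, B:4, C:2, D:2, E:4, F:2, G:6, H:4, I:4, J:4, K:4, L:4
Odd-degree vertices: none (0 total).
The non-isolated vertices are connected and exactly 0 have odd degree, so an Eulerian trail exists.

Yes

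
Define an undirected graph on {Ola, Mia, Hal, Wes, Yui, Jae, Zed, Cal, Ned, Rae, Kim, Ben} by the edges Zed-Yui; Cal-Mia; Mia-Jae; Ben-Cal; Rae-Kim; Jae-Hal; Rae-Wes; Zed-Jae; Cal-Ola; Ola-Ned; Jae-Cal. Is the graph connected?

Component: {Wes, Rae, Kim}
Component: {Ola, Mia, Hal, Yui, Jae, Zed, Cal, Ned, Ben}
No edge joins these 2 groups, so the graph is disconnected.

No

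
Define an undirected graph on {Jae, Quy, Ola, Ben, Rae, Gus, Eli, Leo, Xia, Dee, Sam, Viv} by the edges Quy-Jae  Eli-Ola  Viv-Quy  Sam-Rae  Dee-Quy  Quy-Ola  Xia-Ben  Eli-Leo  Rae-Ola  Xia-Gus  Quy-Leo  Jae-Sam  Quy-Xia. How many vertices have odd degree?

Degrees: Jae:2, Quy:6, Ola:3, Ben:1, Rae:2, Gus:1, Eli:2, Leo:2, Xia:3, Dee:1, Sam:2, Viv:1
Odd-degree vertices: Ola, Ben, Gus, Xia, Dee, Viv.

6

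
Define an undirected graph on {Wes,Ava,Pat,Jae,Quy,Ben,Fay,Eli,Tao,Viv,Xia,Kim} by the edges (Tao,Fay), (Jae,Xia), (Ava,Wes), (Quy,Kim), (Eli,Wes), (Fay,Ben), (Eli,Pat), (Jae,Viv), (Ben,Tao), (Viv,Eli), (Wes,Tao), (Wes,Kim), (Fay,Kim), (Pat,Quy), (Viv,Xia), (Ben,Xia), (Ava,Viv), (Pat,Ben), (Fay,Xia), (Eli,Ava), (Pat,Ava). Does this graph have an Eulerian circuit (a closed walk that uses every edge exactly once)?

Degrees: Wes:4, Ava:4, Pat:4, Jae:2, Quy:2, Ben:4, Fay:4, Eli:4, Tao:3, Viv:4, Xia:4, Kim:3
Tao, Kim have odd degree; an Eulerian circuit needs every degree to be even, so none exists.

No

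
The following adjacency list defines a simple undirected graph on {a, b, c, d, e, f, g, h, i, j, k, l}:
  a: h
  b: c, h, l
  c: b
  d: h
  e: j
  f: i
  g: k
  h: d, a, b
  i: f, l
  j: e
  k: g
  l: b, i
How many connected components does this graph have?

3

Component: {e, j}
Component: {g, k}
Component: {a, b, c, d, f, h, i, l}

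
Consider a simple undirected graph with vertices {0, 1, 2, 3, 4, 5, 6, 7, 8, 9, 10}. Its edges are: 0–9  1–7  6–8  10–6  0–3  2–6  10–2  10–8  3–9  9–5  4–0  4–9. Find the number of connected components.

Component: {1, 7}
Component: {2, 6, 8, 10}
Component: {0, 3, 4, 5, 9}

3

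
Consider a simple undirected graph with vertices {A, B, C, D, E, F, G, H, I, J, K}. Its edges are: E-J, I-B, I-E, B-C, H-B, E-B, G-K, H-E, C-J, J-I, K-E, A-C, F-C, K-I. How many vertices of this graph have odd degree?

Degrees: A:1, B:4, C:4, D:0, E:5, F:1, G:1, H:2, I:4, J:3, K:3
Odd-degree vertices: A, E, F, G, J, K.

6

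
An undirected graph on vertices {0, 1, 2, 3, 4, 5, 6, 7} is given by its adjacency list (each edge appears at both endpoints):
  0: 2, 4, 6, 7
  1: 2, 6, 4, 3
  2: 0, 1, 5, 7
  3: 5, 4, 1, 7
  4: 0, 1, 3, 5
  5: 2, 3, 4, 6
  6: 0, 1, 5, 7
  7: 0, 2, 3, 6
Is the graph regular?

Yes

Degrees: 0:4, 1:4, 2:4, 3:4, 4:4, 5:4, 6:4, 7:4
All degrees equal 4; the graph is regular.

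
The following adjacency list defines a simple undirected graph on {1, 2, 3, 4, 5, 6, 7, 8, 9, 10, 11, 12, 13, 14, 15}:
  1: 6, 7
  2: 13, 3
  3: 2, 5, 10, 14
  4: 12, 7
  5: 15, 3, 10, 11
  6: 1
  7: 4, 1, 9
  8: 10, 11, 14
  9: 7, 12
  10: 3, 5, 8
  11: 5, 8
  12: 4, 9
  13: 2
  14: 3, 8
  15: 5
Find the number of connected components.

Component: {1, 4, 6, 7, 9, 12}
Component: {2, 3, 5, 8, 10, 11, 13, 14, 15}

2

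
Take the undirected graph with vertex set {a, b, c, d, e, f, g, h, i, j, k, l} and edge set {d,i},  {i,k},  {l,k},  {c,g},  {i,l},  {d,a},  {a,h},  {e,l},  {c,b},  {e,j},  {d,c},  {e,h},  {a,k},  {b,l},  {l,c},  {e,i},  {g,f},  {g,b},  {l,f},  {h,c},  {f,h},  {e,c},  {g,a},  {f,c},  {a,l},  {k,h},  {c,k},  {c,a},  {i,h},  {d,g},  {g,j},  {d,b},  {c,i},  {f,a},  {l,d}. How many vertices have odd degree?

4

Degrees: a:7, b:4, c:10, d:6, e:5, f:5, g:6, h:6, i:6, j:2, k:5, l:8
Odd-degree vertices: a, e, f, k.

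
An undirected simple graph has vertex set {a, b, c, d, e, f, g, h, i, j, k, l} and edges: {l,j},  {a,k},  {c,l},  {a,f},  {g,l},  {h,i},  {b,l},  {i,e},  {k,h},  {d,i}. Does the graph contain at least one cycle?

The graph has 12 vertices, 10 edges, and 2 connected components.
A forest on 12 vertices with 2 components has exactly 10 edges, which matches — so no cycle.

No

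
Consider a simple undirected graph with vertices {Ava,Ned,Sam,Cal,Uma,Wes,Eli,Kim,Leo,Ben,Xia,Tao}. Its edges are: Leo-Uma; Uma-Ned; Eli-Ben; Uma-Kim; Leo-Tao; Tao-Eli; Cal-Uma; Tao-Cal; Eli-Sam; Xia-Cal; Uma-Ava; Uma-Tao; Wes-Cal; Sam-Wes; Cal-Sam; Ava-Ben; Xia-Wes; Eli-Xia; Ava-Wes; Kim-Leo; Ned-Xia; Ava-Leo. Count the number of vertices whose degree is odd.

Degrees: Ava:4, Ned:2, Sam:3, Cal:5, Uma:6, Wes:4, Eli:4, Kim:2, Leo:4, Ben:2, Xia:4, Tao:4
Odd-degree vertices: Sam, Cal.

2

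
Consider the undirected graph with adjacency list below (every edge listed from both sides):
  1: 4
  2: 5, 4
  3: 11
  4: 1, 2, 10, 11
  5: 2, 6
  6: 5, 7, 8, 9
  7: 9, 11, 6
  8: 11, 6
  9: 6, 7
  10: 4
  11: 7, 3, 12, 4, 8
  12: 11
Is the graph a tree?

No

|V| = 12, |E| = 14.
A tree on 12 vertices has exactly 11 edges; this graph has 14, so it contains a cycle and is not a tree.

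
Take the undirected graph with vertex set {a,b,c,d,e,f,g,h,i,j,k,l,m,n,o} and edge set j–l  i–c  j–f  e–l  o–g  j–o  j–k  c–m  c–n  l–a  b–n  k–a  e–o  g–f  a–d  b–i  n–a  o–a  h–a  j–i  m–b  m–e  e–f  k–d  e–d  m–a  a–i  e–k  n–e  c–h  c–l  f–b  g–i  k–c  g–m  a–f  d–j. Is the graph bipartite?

No

The cycle d-k-a-d has length 3, which is odd, so the graph is not bipartite.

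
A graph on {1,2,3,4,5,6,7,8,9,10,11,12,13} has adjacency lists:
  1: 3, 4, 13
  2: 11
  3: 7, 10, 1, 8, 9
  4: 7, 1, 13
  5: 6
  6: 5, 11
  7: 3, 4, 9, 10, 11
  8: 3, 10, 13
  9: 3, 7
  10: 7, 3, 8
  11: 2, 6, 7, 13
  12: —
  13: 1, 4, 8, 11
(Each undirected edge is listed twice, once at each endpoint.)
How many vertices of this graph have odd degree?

8

Degrees: 1:3, 2:1, 3:5, 4:3, 5:1, 6:2, 7:5, 8:3, 9:2, 10:3, 11:4, 12:0, 13:4
Odd-degree vertices: 1, 2, 3, 4, 5, 7, 8, 10.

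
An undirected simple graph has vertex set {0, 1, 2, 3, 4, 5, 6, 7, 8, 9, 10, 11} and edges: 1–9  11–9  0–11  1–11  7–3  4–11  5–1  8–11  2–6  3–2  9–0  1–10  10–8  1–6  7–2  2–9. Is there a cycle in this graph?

Yes

|V| = 12, |E| = 16, number of components = 1.
Since 16 > 12 - 1, a cycle must exist; for instance 9-1-6-2-9.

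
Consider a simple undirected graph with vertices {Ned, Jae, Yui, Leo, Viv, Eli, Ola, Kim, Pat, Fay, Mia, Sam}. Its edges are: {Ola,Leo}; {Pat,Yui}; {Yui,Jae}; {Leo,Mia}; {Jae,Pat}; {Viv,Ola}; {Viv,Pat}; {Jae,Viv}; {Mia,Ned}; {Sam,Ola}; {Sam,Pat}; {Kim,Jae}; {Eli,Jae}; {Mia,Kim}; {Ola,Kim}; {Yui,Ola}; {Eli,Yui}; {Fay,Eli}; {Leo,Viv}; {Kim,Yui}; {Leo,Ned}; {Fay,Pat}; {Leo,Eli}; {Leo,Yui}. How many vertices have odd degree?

Degrees: Ned:2, Jae:5, Yui:6, Leo:6, Viv:4, Eli:4, Ola:5, Kim:4, Pat:5, Fay:2, Mia:3, Sam:2
Odd-degree vertices: Jae, Ola, Pat, Mia.

4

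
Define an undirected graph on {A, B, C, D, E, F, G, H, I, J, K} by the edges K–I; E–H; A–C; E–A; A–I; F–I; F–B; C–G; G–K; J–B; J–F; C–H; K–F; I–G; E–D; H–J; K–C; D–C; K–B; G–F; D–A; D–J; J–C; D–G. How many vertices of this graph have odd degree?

Degrees: A:4, B:3, C:6, D:5, E:3, F:5, G:5, H:3, I:4, J:5, K:5
Odd-degree vertices: B, D, E, F, G, H, J, K.

8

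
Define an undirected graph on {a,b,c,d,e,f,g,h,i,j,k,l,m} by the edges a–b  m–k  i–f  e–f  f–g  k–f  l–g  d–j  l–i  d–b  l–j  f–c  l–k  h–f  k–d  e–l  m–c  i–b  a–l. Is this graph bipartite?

No

The cycle f-i-b-d-k-f has length 5, which is odd, so the graph is not bipartite.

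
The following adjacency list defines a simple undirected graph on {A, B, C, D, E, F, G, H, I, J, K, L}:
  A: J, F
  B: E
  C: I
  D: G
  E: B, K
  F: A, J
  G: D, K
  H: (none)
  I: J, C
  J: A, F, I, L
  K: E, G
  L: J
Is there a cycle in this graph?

Yes

|V| = 12, |E| = 10, number of components = 3.
One cycle is A-J-F-A.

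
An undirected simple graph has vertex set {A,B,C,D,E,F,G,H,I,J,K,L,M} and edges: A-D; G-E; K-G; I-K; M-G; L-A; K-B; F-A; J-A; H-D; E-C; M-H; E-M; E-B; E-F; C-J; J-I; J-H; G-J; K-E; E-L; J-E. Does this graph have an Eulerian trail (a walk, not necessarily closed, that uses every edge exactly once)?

Degrees: A:4, B:2, C:2, D:2, E:8, F:2, G:4, H:3, I:2, J:6, K:4, L:2, M:3
Odd-degree vertices: H, M (2 total).
With 2 odd-degree vertices and all edges in one connected piece, an Eulerian trail exists (from H to M).

Yes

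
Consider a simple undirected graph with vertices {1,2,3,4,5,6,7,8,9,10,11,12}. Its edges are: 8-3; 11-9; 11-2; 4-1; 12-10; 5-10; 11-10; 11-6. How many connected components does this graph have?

Component: {7}
Component: {1, 4}
Component: {3, 8}
Component: {2, 5, 6, 9, 10, 11, 12}

4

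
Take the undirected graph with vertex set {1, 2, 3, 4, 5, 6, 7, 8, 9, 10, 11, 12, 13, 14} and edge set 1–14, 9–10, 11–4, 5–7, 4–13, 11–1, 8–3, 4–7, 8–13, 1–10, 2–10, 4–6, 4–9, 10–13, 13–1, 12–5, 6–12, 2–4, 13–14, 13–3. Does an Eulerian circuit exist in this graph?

Degrees: 1:4, 2:2, 3:2, 4:6, 5:2, 6:2, 7:2, 8:2, 9:2, 10:4, 11:2, 12:2, 13:6, 14:2
All degrees are even and the non-isolated vertices are connected — an Eulerian circuit exists.

Yes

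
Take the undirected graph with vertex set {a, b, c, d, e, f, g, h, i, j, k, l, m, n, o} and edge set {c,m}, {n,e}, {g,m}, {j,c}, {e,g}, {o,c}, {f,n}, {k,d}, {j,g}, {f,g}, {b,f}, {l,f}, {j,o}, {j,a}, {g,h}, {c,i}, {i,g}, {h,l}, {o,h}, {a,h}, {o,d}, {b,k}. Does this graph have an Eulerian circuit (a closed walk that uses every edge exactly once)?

Yes

Degrees: a:2, b:2, c:4, d:2, e:2, f:4, g:6, h:4, i:2, j:4, k:2, l:2, m:2, n:2, o:4
All degrees are even and the non-isolated vertices are connected — an Eulerian circuit exists.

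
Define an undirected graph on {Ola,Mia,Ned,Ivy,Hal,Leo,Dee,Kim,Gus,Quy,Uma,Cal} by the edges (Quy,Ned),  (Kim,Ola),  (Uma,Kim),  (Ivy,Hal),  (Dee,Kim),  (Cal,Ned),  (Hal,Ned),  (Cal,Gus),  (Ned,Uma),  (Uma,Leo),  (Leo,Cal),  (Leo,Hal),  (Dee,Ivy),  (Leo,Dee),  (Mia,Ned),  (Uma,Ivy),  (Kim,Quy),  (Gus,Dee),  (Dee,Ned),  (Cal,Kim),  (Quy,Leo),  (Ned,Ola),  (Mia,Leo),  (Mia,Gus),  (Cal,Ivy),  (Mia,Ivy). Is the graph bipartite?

Color {Ned, Ivy, Leo, Kim, Gus} black and {Ola, Mia, Hal, Dee, Quy, Uma, Cal} white. No edge joins two same-colored vertices, so the graph is bipartite.

Yes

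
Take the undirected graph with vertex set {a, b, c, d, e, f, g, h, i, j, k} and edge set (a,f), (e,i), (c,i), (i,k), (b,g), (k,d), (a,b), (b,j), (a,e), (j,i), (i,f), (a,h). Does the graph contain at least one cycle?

Yes

|V| = 11, |E| = 12, number of components = 1.
One cycle is a-e-i-j-b-a.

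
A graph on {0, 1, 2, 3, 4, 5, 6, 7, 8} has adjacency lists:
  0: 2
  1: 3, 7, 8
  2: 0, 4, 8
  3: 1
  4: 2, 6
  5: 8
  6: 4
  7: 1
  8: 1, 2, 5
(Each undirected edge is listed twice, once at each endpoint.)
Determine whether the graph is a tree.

The graph has 9 vertices and 8 edges.
It is connected with exactly 8 edges, hence acyclic — it is a tree.

Yes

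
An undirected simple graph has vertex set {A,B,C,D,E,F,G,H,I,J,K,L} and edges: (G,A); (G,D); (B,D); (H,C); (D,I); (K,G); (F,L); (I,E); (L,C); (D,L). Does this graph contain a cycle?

The graph has 12 vertices, 10 edges, and 2 connected components.
Since 10 = 12 - 2, the graph is a forest and contains no cycle.

No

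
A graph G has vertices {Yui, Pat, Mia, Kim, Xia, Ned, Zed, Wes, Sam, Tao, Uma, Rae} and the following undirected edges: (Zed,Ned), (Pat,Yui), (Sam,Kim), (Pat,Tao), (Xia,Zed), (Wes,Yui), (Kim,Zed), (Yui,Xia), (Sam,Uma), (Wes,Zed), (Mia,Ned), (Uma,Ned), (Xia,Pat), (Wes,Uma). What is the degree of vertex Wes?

3

Neighbors of Wes: Yui, Zed, Uma.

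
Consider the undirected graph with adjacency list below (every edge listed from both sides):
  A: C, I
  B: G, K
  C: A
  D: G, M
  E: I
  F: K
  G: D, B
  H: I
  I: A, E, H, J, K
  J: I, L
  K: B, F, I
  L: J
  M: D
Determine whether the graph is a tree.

|V| = 13, |E| = 12.
Connected and |E| = |V| - 1, which characterizes a tree.

Yes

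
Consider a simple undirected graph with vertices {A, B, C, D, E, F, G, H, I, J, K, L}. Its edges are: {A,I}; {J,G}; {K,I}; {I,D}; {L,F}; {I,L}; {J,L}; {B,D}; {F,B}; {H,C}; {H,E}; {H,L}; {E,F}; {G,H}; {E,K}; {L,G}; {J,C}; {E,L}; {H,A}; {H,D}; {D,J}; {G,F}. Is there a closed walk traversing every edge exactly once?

Yes

Degrees: A:2, B:2, C:2, D:4, E:4, F:4, G:4, H:6, I:4, J:4, K:2, L:6
All degrees are even and the non-isolated vertices are connected — an Eulerian circuit exists.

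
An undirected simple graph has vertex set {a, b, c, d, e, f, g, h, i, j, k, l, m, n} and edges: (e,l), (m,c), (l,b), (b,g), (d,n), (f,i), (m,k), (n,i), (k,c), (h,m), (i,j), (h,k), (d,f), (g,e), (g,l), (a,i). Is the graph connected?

Component: {b, e, g, l}
Component: {c, h, k, m}
Component: {a, d, f, i, j, n}
There are 3 separate components, so the graph is not connected.

No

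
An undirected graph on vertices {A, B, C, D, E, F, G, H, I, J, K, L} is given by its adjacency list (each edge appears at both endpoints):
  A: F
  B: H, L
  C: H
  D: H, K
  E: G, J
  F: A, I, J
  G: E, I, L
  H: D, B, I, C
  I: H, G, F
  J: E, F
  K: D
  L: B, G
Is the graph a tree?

No

The graph has 12 vertices and 13 edges.
A tree on 12 vertices has exactly 11 edges; this graph has 13, so it contains a cycle and is not a tree.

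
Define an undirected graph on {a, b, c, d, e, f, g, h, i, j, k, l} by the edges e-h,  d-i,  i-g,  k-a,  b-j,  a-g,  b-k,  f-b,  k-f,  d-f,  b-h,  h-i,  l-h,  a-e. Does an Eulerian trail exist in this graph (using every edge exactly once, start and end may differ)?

No

Degrees: a:3, b:4, c:0, d:2, e:2, f:3, g:2, h:4, i:3, j:1, k:3, l:1
Odd-degree vertices: a, f, i, j, k, l (6 total).
An Eulerian trail requires 0 or 2 odd-degree vertices; here there are 6.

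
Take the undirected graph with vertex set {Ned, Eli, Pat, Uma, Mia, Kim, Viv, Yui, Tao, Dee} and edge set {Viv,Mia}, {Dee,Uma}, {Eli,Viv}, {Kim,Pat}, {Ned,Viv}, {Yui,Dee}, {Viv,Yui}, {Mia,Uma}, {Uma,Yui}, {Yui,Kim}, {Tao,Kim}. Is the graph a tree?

No

|V| = 10, |E| = 11.
A tree on 10 vertices has exactly 9 edges; this graph has 11, so it contains a cycle and is not a tree.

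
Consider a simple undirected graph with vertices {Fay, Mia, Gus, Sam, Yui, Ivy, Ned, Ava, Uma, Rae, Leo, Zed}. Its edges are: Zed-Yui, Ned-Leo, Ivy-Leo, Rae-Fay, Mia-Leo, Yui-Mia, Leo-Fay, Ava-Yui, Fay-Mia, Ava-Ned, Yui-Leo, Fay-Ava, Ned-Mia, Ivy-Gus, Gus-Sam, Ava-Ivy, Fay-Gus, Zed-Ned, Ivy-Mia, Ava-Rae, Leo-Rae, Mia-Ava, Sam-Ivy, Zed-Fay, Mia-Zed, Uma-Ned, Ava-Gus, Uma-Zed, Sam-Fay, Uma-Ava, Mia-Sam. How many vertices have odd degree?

6

Degrees: Fay:7, Mia:8, Gus:4, Sam:4, Yui:4, Ivy:5, Ned:5, Ava:8, Uma:3, Rae:3, Leo:6, Zed:5
Odd-degree vertices: Fay, Ivy, Ned, Uma, Rae, Zed.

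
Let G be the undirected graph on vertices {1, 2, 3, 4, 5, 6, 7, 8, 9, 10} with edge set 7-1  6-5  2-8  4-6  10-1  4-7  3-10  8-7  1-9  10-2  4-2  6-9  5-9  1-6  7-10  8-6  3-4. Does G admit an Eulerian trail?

No

Degrees: 1:4, 2:3, 3:2, 4:4, 5:2, 6:5, 7:4, 8:3, 9:3, 10:4
Odd-degree vertices: 2, 6, 8, 9 (4 total).
An Eulerian trail requires 0 or 2 odd-degree vertices; here there are 4.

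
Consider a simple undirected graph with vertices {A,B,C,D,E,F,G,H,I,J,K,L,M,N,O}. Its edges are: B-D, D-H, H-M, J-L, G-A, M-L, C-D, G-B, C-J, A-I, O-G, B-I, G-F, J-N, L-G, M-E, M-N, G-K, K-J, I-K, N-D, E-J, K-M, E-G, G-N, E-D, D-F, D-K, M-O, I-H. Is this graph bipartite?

Yes

Color {D, G, I, J, M} black and {A, B, C, E, F, H, K, L, N, O} white. No edge joins two same-colored vertices, so the graph is bipartite.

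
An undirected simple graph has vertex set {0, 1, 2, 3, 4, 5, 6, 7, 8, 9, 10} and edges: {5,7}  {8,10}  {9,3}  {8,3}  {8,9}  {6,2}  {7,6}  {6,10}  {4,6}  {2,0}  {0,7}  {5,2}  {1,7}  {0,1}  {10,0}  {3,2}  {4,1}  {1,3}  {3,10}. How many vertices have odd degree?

Degrees: 0:4, 1:4, 2:4, 3:5, 4:2, 5:2, 6:4, 7:4, 8:3, 9:2, 10:4
Odd-degree vertices: 3, 8.

2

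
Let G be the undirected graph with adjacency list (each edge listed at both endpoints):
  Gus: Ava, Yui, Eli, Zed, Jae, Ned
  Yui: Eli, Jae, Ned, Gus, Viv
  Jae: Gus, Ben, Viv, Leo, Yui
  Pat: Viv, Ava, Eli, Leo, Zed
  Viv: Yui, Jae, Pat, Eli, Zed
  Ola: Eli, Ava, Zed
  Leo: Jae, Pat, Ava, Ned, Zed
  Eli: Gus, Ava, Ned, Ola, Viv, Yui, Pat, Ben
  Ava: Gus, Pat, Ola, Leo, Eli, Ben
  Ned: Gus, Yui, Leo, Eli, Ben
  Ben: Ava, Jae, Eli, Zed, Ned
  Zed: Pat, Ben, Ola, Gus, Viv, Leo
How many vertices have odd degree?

Degrees: Gus:6, Yui:5, Jae:5, Pat:5, Viv:5, Ola:3, Leo:5, Eli:8, Ava:6, Ned:5, Ben:5, Zed:6
Odd-degree vertices: Yui, Jae, Pat, Viv, Ola, Leo, Ned, Ben.

8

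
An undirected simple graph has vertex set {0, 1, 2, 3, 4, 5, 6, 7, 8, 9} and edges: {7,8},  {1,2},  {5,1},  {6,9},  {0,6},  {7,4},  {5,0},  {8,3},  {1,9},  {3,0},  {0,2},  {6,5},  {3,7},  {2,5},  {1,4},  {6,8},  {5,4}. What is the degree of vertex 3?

Neighbors of 3: 0, 7, 8.

3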